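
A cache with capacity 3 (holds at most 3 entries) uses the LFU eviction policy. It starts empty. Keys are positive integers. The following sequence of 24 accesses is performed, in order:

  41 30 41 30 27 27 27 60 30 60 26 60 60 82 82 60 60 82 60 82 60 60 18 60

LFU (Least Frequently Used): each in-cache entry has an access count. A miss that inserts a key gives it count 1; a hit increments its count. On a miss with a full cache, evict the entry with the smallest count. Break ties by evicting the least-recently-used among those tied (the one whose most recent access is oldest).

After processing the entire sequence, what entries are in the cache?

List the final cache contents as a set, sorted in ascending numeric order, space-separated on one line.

LFU simulation (capacity=3):
  1. access 41: MISS. Cache: [41(c=1)]
  2. access 30: MISS. Cache: [41(c=1) 30(c=1)]
  3. access 41: HIT, count now 2. Cache: [30(c=1) 41(c=2)]
  4. access 30: HIT, count now 2. Cache: [41(c=2) 30(c=2)]
  5. access 27: MISS. Cache: [27(c=1) 41(c=2) 30(c=2)]
  6. access 27: HIT, count now 2. Cache: [41(c=2) 30(c=2) 27(c=2)]
  7. access 27: HIT, count now 3. Cache: [41(c=2) 30(c=2) 27(c=3)]
  8. access 60: MISS, evict 41(c=2). Cache: [60(c=1) 30(c=2) 27(c=3)]
  9. access 30: HIT, count now 3. Cache: [60(c=1) 27(c=3) 30(c=3)]
  10. access 60: HIT, count now 2. Cache: [60(c=2) 27(c=3) 30(c=3)]
  11. access 26: MISS, evict 60(c=2). Cache: [26(c=1) 27(c=3) 30(c=3)]
  12. access 60: MISS, evict 26(c=1). Cache: [60(c=1) 27(c=3) 30(c=3)]
  13. access 60: HIT, count now 2. Cache: [60(c=2) 27(c=3) 30(c=3)]
  14. access 82: MISS, evict 60(c=2). Cache: [82(c=1) 27(c=3) 30(c=3)]
  15. access 82: HIT, count now 2. Cache: [82(c=2) 27(c=3) 30(c=3)]
  16. access 60: MISS, evict 82(c=2). Cache: [60(c=1) 27(c=3) 30(c=3)]
  17. access 60: HIT, count now 2. Cache: [60(c=2) 27(c=3) 30(c=3)]
  18. access 82: MISS, evict 60(c=2). Cache: [82(c=1) 27(c=3) 30(c=3)]
  19. access 60: MISS, evict 82(c=1). Cache: [60(c=1) 27(c=3) 30(c=3)]
  20. access 82: MISS, evict 60(c=1). Cache: [82(c=1) 27(c=3) 30(c=3)]
  21. access 60: MISS, evict 82(c=1). Cache: [60(c=1) 27(c=3) 30(c=3)]
  22. access 60: HIT, count now 2. Cache: [60(c=2) 27(c=3) 30(c=3)]
  23. access 18: MISS, evict 60(c=2). Cache: [18(c=1) 27(c=3) 30(c=3)]
  24. access 60: MISS, evict 18(c=1). Cache: [60(c=1) 27(c=3) 30(c=3)]
Total: 10 hits, 14 misses, 11 evictions

Answer: 27 30 60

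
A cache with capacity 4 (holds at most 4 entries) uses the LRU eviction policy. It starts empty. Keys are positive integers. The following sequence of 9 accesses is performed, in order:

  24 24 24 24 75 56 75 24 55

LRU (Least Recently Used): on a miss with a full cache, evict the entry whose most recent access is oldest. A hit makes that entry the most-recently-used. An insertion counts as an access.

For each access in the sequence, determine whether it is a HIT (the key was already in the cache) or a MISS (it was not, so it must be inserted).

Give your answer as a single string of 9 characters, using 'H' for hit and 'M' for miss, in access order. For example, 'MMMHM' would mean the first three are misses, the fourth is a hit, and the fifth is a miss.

LRU simulation (capacity=4):
  1. access 24: MISS. Cache (LRU->MRU): [24]
  2. access 24: HIT. Cache (LRU->MRU): [24]
  3. access 24: HIT. Cache (LRU->MRU): [24]
  4. access 24: HIT. Cache (LRU->MRU): [24]
  5. access 75: MISS. Cache (LRU->MRU): [24 75]
  6. access 56: MISS. Cache (LRU->MRU): [24 75 56]
  7. access 75: HIT. Cache (LRU->MRU): [24 56 75]
  8. access 24: HIT. Cache (LRU->MRU): [56 75 24]
  9. access 55: MISS. Cache (LRU->MRU): [56 75 24 55]
Total: 5 hits, 4 misses, 0 evictions

Answer: MHHHMMHHM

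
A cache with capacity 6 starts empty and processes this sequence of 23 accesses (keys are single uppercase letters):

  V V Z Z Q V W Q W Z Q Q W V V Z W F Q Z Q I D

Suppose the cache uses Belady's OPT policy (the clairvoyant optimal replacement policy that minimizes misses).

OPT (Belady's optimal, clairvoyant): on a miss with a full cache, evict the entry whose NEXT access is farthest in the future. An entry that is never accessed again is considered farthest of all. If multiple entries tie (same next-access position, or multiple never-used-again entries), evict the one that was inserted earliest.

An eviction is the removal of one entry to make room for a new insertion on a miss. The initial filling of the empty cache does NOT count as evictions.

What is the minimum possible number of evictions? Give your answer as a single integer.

OPT (Belady) simulation (capacity=6):
  1. access V: MISS. Cache: [V]
  2. access V: HIT. Next use of V: step 6. Cache: [V]
  3. access Z: MISS. Cache: [V Z]
  4. access Z: HIT. Next use of Z: step 10. Cache: [V Z]
  5. access Q: MISS. Cache: [V Z Q]
  6. access V: HIT. Next use of V: step 14. Cache: [V Z Q]
  7. access W: MISS. Cache: [V Z Q W]
  8. access Q: HIT. Next use of Q: step 11. Cache: [V Z Q W]
  9. access W: HIT. Next use of W: step 13. Cache: [V Z Q W]
  10. access Z: HIT. Next use of Z: step 16. Cache: [V Z Q W]
  11. access Q: HIT. Next use of Q: step 12. Cache: [V Z Q W]
  12. access Q: HIT. Next use of Q: step 19. Cache: [V Z Q W]
  13. access W: HIT. Next use of W: step 17. Cache: [V Z Q W]
  14. access V: HIT. Next use of V: step 15. Cache: [V Z Q W]
  15. access V: HIT. Next use of V: never. Cache: [V Z Q W]
  16. access Z: HIT. Next use of Z: step 20. Cache: [V Z Q W]
  17. access W: HIT. Next use of W: never. Cache: [V Z Q W]
  18. access F: MISS. Cache: [V Z Q W F]
  19. access Q: HIT. Next use of Q: step 21. Cache: [V Z Q W F]
  20. access Z: HIT. Next use of Z: never. Cache: [V Z Q W F]
  21. access Q: HIT. Next use of Q: never. Cache: [V Z Q W F]
  22. access I: MISS. Cache: [V Z Q W F I]
  23. access D: MISS, evict V (next use: never). Cache: [Z Q W F I D]
Total: 16 hits, 7 misses, 1 evictions

Answer: 1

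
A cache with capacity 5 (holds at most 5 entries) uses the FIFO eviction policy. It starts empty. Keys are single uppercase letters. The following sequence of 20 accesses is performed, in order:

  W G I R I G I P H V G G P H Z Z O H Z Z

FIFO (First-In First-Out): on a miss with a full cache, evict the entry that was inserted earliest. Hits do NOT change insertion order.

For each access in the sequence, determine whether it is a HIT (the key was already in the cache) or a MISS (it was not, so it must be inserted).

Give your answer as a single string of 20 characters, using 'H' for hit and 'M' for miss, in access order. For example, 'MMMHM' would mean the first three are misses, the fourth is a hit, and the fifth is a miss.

FIFO simulation (capacity=5):
  1. access W: MISS. Cache (old->new): [W]
  2. access G: MISS. Cache (old->new): [W G]
  3. access I: MISS. Cache (old->new): [W G I]
  4. access R: MISS. Cache (old->new): [W G I R]
  5. access I: HIT. Cache (old->new): [W G I R]
  6. access G: HIT. Cache (old->new): [W G I R]
  7. access I: HIT. Cache (old->new): [W G I R]
  8. access P: MISS. Cache (old->new): [W G I R P]
  9. access H: MISS, evict W. Cache (old->new): [G I R P H]
  10. access V: MISS, evict G. Cache (old->new): [I R P H V]
  11. access G: MISS, evict I. Cache (old->new): [R P H V G]
  12. access G: HIT. Cache (old->new): [R P H V G]
  13. access P: HIT. Cache (old->new): [R P H V G]
  14. access H: HIT. Cache (old->new): [R P H V G]
  15. access Z: MISS, evict R. Cache (old->new): [P H V G Z]
  16. access Z: HIT. Cache (old->new): [P H V G Z]
  17. access O: MISS, evict P. Cache (old->new): [H V G Z O]
  18. access H: HIT. Cache (old->new): [H V G Z O]
  19. access Z: HIT. Cache (old->new): [H V G Z O]
  20. access Z: HIT. Cache (old->new): [H V G Z O]
Total: 10 hits, 10 misses, 5 evictions

Answer: MMMMHHHMMMMHHHMHMHHH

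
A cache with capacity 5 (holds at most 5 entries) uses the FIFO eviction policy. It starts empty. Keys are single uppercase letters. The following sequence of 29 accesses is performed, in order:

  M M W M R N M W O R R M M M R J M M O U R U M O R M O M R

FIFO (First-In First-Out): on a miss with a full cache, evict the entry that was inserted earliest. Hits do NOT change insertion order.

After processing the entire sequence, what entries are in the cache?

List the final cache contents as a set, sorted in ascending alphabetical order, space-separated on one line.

FIFO simulation (capacity=5):
  1. access M: MISS. Cache (old->new): [M]
  2. access M: HIT. Cache (old->new): [M]
  3. access W: MISS. Cache (old->new): [M W]
  4. access M: HIT. Cache (old->new): [M W]
  5. access R: MISS. Cache (old->new): [M W R]
  6. access N: MISS. Cache (old->new): [M W R N]
  7. access M: HIT. Cache (old->new): [M W R N]
  8. access W: HIT. Cache (old->new): [M W R N]
  9. access O: MISS. Cache (old->new): [M W R N O]
  10. access R: HIT. Cache (old->new): [M W R N O]
  11. access R: HIT. Cache (old->new): [M W R N O]
  12. access M: HIT. Cache (old->new): [M W R N O]
  13. access M: HIT. Cache (old->new): [M W R N O]
  14. access M: HIT. Cache (old->new): [M W R N O]
  15. access R: HIT. Cache (old->new): [M W R N O]
  16. access J: MISS, evict M. Cache (old->new): [W R N O J]
  17. access M: MISS, evict W. Cache (old->new): [R N O J M]
  18. access M: HIT. Cache (old->new): [R N O J M]
  19. access O: HIT. Cache (old->new): [R N O J M]
  20. access U: MISS, evict R. Cache (old->new): [N O J M U]
  21. access R: MISS, evict N. Cache (old->new): [O J M U R]
  22. access U: HIT. Cache (old->new): [O J M U R]
  23. access M: HIT. Cache (old->new): [O J M U R]
  24. access O: HIT. Cache (old->new): [O J M U R]
  25. access R: HIT. Cache (old->new): [O J M U R]
  26. access M: HIT. Cache (old->new): [O J M U R]
  27. access O: HIT. Cache (old->new): [O J M U R]
  28. access M: HIT. Cache (old->new): [O J M U R]
  29. access R: HIT. Cache (old->new): [O J M U R]
Total: 20 hits, 9 misses, 4 evictions

Answer: J M O R U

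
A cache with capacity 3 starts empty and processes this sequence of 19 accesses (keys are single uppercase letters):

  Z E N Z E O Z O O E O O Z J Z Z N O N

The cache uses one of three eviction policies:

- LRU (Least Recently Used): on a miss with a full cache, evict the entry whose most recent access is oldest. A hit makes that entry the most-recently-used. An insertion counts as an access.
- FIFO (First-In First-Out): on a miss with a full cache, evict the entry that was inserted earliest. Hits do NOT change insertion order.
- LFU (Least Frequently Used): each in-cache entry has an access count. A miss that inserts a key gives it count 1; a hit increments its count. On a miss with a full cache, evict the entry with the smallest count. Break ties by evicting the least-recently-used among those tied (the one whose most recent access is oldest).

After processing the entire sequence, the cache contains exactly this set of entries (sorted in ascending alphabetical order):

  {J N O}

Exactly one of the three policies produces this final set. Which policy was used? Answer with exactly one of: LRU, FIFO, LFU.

Simulating under each policy and comparing final sets:
  LRU: final set = {N O Z} -> differs
  FIFO: final set = {J N O} -> MATCHES target
  LFU: final set = {N O Z} -> differs
Only FIFO produces the target set.

Answer: FIFO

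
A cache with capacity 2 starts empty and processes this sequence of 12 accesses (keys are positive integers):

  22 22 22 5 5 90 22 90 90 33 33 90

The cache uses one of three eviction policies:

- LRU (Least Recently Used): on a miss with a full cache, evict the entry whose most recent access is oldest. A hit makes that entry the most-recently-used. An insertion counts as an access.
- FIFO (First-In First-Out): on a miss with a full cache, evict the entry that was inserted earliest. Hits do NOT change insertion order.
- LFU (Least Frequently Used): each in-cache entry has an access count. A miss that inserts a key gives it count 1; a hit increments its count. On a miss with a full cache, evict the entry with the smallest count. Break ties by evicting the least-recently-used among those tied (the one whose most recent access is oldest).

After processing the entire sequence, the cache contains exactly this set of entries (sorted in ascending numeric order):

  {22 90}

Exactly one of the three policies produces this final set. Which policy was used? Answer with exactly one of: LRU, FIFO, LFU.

Answer: LFU

Derivation:
Simulating under each policy and comparing final sets:
  LRU: final set = {33 90} -> differs
  FIFO: final set = {33 90} -> differs
  LFU: final set = {22 90} -> MATCHES target
Only LFU produces the target set.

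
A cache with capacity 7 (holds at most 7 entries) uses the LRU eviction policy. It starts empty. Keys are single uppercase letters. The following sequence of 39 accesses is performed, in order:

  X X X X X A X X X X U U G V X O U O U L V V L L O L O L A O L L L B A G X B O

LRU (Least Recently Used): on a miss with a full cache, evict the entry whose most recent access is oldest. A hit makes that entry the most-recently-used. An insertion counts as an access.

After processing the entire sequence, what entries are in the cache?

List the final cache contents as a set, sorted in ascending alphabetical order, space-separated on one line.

Answer: A B G L O V X

Derivation:
LRU simulation (capacity=7):
  1. access X: MISS. Cache (LRU->MRU): [X]
  2. access X: HIT. Cache (LRU->MRU): [X]
  3. access X: HIT. Cache (LRU->MRU): [X]
  4. access X: HIT. Cache (LRU->MRU): [X]
  5. access X: HIT. Cache (LRU->MRU): [X]
  6. access A: MISS. Cache (LRU->MRU): [X A]
  7. access X: HIT. Cache (LRU->MRU): [A X]
  8. access X: HIT. Cache (LRU->MRU): [A X]
  9. access X: HIT. Cache (LRU->MRU): [A X]
  10. access X: HIT. Cache (LRU->MRU): [A X]
  11. access U: MISS. Cache (LRU->MRU): [A X U]
  12. access U: HIT. Cache (LRU->MRU): [A X U]
  13. access G: MISS. Cache (LRU->MRU): [A X U G]
  14. access V: MISS. Cache (LRU->MRU): [A X U G V]
  15. access X: HIT. Cache (LRU->MRU): [A U G V X]
  16. access O: MISS. Cache (LRU->MRU): [A U G V X O]
  17. access U: HIT. Cache (LRU->MRU): [A G V X O U]
  18. access O: HIT. Cache (LRU->MRU): [A G V X U O]
  19. access U: HIT. Cache (LRU->MRU): [A G V X O U]
  20. access L: MISS. Cache (LRU->MRU): [A G V X O U L]
  21. access V: HIT. Cache (LRU->MRU): [A G X O U L V]
  22. access V: HIT. Cache (LRU->MRU): [A G X O U L V]
  23. access L: HIT. Cache (LRU->MRU): [A G X O U V L]
  24. access L: HIT. Cache (LRU->MRU): [A G X O U V L]
  25. access O: HIT. Cache (LRU->MRU): [A G X U V L O]
  26. access L: HIT. Cache (LRU->MRU): [A G X U V O L]
  27. access O: HIT. Cache (LRU->MRU): [A G X U V L O]
  28. access L: HIT. Cache (LRU->MRU): [A G X U V O L]
  29. access A: HIT. Cache (LRU->MRU): [G X U V O L A]
  30. access O: HIT. Cache (LRU->MRU): [G X U V L A O]
  31. access L: HIT. Cache (LRU->MRU): [G X U V A O L]
  32. access L: HIT. Cache (LRU->MRU): [G X U V A O L]
  33. access L: HIT. Cache (LRU->MRU): [G X U V A O L]
  34. access B: MISS, evict G. Cache (LRU->MRU): [X U V A O L B]
  35. access A: HIT. Cache (LRU->MRU): [X U V O L B A]
  36. access G: MISS, evict X. Cache (LRU->MRU): [U V O L B A G]
  37. access X: MISS, evict U. Cache (LRU->MRU): [V O L B A G X]
  38. access B: HIT. Cache (LRU->MRU): [V O L A G X B]
  39. access O: HIT. Cache (LRU->MRU): [V L A G X B O]
Total: 29 hits, 10 misses, 3 evictions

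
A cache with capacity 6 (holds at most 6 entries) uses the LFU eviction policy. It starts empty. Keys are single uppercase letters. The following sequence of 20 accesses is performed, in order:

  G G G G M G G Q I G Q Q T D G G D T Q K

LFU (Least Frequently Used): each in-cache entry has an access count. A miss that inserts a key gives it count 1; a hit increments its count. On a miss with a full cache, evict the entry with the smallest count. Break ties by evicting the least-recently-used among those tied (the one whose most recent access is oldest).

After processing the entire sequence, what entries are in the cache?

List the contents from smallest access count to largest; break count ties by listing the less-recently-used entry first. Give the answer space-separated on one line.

LFU simulation (capacity=6):
  1. access G: MISS. Cache: [G(c=1)]
  2. access G: HIT, count now 2. Cache: [G(c=2)]
  3. access G: HIT, count now 3. Cache: [G(c=3)]
  4. access G: HIT, count now 4. Cache: [G(c=4)]
  5. access M: MISS. Cache: [M(c=1) G(c=4)]
  6. access G: HIT, count now 5. Cache: [M(c=1) G(c=5)]
  7. access G: HIT, count now 6. Cache: [M(c=1) G(c=6)]
  8. access Q: MISS. Cache: [M(c=1) Q(c=1) G(c=6)]
  9. access I: MISS. Cache: [M(c=1) Q(c=1) I(c=1) G(c=6)]
  10. access G: HIT, count now 7. Cache: [M(c=1) Q(c=1) I(c=1) G(c=7)]
  11. access Q: HIT, count now 2. Cache: [M(c=1) I(c=1) Q(c=2) G(c=7)]
  12. access Q: HIT, count now 3. Cache: [M(c=1) I(c=1) Q(c=3) G(c=7)]
  13. access T: MISS. Cache: [M(c=1) I(c=1) T(c=1) Q(c=3) G(c=7)]
  14. access D: MISS. Cache: [M(c=1) I(c=1) T(c=1) D(c=1) Q(c=3) G(c=7)]
  15. access G: HIT, count now 8. Cache: [M(c=1) I(c=1) T(c=1) D(c=1) Q(c=3) G(c=8)]
  16. access G: HIT, count now 9. Cache: [M(c=1) I(c=1) T(c=1) D(c=1) Q(c=3) G(c=9)]
  17. access D: HIT, count now 2. Cache: [M(c=1) I(c=1) T(c=1) D(c=2) Q(c=3) G(c=9)]
  18. access T: HIT, count now 2. Cache: [M(c=1) I(c=1) D(c=2) T(c=2) Q(c=3) G(c=9)]
  19. access Q: HIT, count now 4. Cache: [M(c=1) I(c=1) D(c=2) T(c=2) Q(c=4) G(c=9)]
  20. access K: MISS, evict M(c=1). Cache: [I(c=1) K(c=1) D(c=2) T(c=2) Q(c=4) G(c=9)]
Total: 13 hits, 7 misses, 1 evictions

Answer: I K D T Q G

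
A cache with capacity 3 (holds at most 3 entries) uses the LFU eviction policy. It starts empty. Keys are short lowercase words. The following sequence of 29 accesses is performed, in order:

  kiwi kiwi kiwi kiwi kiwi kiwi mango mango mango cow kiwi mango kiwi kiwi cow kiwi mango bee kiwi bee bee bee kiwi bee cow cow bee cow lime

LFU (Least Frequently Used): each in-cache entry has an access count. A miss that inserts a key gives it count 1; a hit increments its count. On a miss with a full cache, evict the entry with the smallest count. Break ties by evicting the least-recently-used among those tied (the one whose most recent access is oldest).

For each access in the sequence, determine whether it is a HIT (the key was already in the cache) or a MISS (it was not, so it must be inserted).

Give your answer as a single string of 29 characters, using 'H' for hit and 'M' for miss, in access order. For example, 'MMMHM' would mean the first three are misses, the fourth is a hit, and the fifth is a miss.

LFU simulation (capacity=3):
  1. access kiwi: MISS. Cache: [kiwi(c=1)]
  2. access kiwi: HIT, count now 2. Cache: [kiwi(c=2)]
  3. access kiwi: HIT, count now 3. Cache: [kiwi(c=3)]
  4. access kiwi: HIT, count now 4. Cache: [kiwi(c=4)]
  5. access kiwi: HIT, count now 5. Cache: [kiwi(c=5)]
  6. access kiwi: HIT, count now 6. Cache: [kiwi(c=6)]
  7. access mango: MISS. Cache: [mango(c=1) kiwi(c=6)]
  8. access mango: HIT, count now 2. Cache: [mango(c=2) kiwi(c=6)]
  9. access mango: HIT, count now 3. Cache: [mango(c=3) kiwi(c=6)]
  10. access cow: MISS. Cache: [cow(c=1) mango(c=3) kiwi(c=6)]
  11. access kiwi: HIT, count now 7. Cache: [cow(c=1) mango(c=3) kiwi(c=7)]
  12. access mango: HIT, count now 4. Cache: [cow(c=1) mango(c=4) kiwi(c=7)]
  13. access kiwi: HIT, count now 8. Cache: [cow(c=1) mango(c=4) kiwi(c=8)]
  14. access kiwi: HIT, count now 9. Cache: [cow(c=1) mango(c=4) kiwi(c=9)]
  15. access cow: HIT, count now 2. Cache: [cow(c=2) mango(c=4) kiwi(c=9)]
  16. access kiwi: HIT, count now 10. Cache: [cow(c=2) mango(c=4) kiwi(c=10)]
  17. access mango: HIT, count now 5. Cache: [cow(c=2) mango(c=5) kiwi(c=10)]
  18. access bee: MISS, evict cow(c=2). Cache: [bee(c=1) mango(c=5) kiwi(c=10)]
  19. access kiwi: HIT, count now 11. Cache: [bee(c=1) mango(c=5) kiwi(c=11)]
  20. access bee: HIT, count now 2. Cache: [bee(c=2) mango(c=5) kiwi(c=11)]
  21. access bee: HIT, count now 3. Cache: [bee(c=3) mango(c=5) kiwi(c=11)]
  22. access bee: HIT, count now 4. Cache: [bee(c=4) mango(c=5) kiwi(c=11)]
  23. access kiwi: HIT, count now 12. Cache: [bee(c=4) mango(c=5) kiwi(c=12)]
  24. access bee: HIT, count now 5. Cache: [mango(c=5) bee(c=5) kiwi(c=12)]
  25. access cow: MISS, evict mango(c=5). Cache: [cow(c=1) bee(c=5) kiwi(c=12)]
  26. access cow: HIT, count now 2. Cache: [cow(c=2) bee(c=5) kiwi(c=12)]
  27. access bee: HIT, count now 6. Cache: [cow(c=2) bee(c=6) kiwi(c=12)]
  28. access cow: HIT, count now 3. Cache: [cow(c=3) bee(c=6) kiwi(c=12)]
  29. access lime: MISS, evict cow(c=3). Cache: [lime(c=1) bee(c=6) kiwi(c=12)]
Total: 23 hits, 6 misses, 3 evictions

Answer: MHHHHHMHHMHHHHHHHMHHHHHHMHHHM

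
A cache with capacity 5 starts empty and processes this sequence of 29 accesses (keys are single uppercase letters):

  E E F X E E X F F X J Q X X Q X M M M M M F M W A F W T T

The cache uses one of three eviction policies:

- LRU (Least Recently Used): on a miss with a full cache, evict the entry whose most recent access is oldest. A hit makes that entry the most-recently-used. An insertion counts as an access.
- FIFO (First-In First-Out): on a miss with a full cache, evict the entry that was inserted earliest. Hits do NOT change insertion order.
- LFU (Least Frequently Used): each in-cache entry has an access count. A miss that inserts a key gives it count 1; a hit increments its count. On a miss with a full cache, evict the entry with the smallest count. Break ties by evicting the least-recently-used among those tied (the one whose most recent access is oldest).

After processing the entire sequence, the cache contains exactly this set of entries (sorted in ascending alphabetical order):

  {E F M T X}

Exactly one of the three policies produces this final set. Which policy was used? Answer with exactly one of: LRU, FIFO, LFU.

Simulating under each policy and comparing final sets:
  LRU: final set = {A F M T W} -> differs
  FIFO: final set = {A F M T W} -> differs
  LFU: final set = {E F M T X} -> MATCHES target
Only LFU produces the target set.

Answer: LFU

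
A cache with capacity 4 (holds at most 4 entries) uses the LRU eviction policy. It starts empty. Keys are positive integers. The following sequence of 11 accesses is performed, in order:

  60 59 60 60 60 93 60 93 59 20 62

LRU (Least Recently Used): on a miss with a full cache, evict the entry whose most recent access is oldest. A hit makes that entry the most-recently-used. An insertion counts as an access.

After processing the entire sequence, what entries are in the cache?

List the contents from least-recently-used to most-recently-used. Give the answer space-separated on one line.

Answer: 93 59 20 62

Derivation:
LRU simulation (capacity=4):
  1. access 60: MISS. Cache (LRU->MRU): [60]
  2. access 59: MISS. Cache (LRU->MRU): [60 59]
  3. access 60: HIT. Cache (LRU->MRU): [59 60]
  4. access 60: HIT. Cache (LRU->MRU): [59 60]
  5. access 60: HIT. Cache (LRU->MRU): [59 60]
  6. access 93: MISS. Cache (LRU->MRU): [59 60 93]
  7. access 60: HIT. Cache (LRU->MRU): [59 93 60]
  8. access 93: HIT. Cache (LRU->MRU): [59 60 93]
  9. access 59: HIT. Cache (LRU->MRU): [60 93 59]
  10. access 20: MISS. Cache (LRU->MRU): [60 93 59 20]
  11. access 62: MISS, evict 60. Cache (LRU->MRU): [93 59 20 62]
Total: 6 hits, 5 misses, 1 evictions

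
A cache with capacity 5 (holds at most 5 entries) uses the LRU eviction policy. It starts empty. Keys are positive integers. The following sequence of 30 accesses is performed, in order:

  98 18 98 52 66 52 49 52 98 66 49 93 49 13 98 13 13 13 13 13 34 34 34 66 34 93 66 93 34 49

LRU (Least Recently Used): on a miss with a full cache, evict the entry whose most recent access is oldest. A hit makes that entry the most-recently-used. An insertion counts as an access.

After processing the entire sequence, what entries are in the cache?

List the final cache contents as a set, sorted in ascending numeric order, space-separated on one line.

LRU simulation (capacity=5):
  1. access 98: MISS. Cache (LRU->MRU): [98]
  2. access 18: MISS. Cache (LRU->MRU): [98 18]
  3. access 98: HIT. Cache (LRU->MRU): [18 98]
  4. access 52: MISS. Cache (LRU->MRU): [18 98 52]
  5. access 66: MISS. Cache (LRU->MRU): [18 98 52 66]
  6. access 52: HIT. Cache (LRU->MRU): [18 98 66 52]
  7. access 49: MISS. Cache (LRU->MRU): [18 98 66 52 49]
  8. access 52: HIT. Cache (LRU->MRU): [18 98 66 49 52]
  9. access 98: HIT. Cache (LRU->MRU): [18 66 49 52 98]
  10. access 66: HIT. Cache (LRU->MRU): [18 49 52 98 66]
  11. access 49: HIT. Cache (LRU->MRU): [18 52 98 66 49]
  12. access 93: MISS, evict 18. Cache (LRU->MRU): [52 98 66 49 93]
  13. access 49: HIT. Cache (LRU->MRU): [52 98 66 93 49]
  14. access 13: MISS, evict 52. Cache (LRU->MRU): [98 66 93 49 13]
  15. access 98: HIT. Cache (LRU->MRU): [66 93 49 13 98]
  16. access 13: HIT. Cache (LRU->MRU): [66 93 49 98 13]
  17. access 13: HIT. Cache (LRU->MRU): [66 93 49 98 13]
  18. access 13: HIT. Cache (LRU->MRU): [66 93 49 98 13]
  19. access 13: HIT. Cache (LRU->MRU): [66 93 49 98 13]
  20. access 13: HIT. Cache (LRU->MRU): [66 93 49 98 13]
  21. access 34: MISS, evict 66. Cache (LRU->MRU): [93 49 98 13 34]
  22. access 34: HIT. Cache (LRU->MRU): [93 49 98 13 34]
  23. access 34: HIT. Cache (LRU->MRU): [93 49 98 13 34]
  24. access 66: MISS, evict 93. Cache (LRU->MRU): [49 98 13 34 66]
  25. access 34: HIT. Cache (LRU->MRU): [49 98 13 66 34]
  26. access 93: MISS, evict 49. Cache (LRU->MRU): [98 13 66 34 93]
  27. access 66: HIT. Cache (LRU->MRU): [98 13 34 93 66]
  28. access 93: HIT. Cache (LRU->MRU): [98 13 34 66 93]
  29. access 34: HIT. Cache (LRU->MRU): [98 13 66 93 34]
  30. access 49: MISS, evict 98. Cache (LRU->MRU): [13 66 93 34 49]
Total: 19 hits, 11 misses, 6 evictions

Answer: 13 34 49 66 93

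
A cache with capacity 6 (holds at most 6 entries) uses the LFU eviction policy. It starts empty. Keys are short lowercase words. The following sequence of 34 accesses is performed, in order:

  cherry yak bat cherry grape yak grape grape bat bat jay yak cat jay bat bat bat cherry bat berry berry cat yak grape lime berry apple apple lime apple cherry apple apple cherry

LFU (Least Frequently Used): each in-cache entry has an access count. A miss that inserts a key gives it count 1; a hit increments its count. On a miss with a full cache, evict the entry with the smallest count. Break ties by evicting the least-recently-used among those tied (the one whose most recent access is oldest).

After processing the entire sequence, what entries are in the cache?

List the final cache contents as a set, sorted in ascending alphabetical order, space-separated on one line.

LFU simulation (capacity=6):
  1. access cherry: MISS. Cache: [cherry(c=1)]
  2. access yak: MISS. Cache: [cherry(c=1) yak(c=1)]
  3. access bat: MISS. Cache: [cherry(c=1) yak(c=1) bat(c=1)]
  4. access cherry: HIT, count now 2. Cache: [yak(c=1) bat(c=1) cherry(c=2)]
  5. access grape: MISS. Cache: [yak(c=1) bat(c=1) grape(c=1) cherry(c=2)]
  6. access yak: HIT, count now 2. Cache: [bat(c=1) grape(c=1) cherry(c=2) yak(c=2)]
  7. access grape: HIT, count now 2. Cache: [bat(c=1) cherry(c=2) yak(c=2) grape(c=2)]
  8. access grape: HIT, count now 3. Cache: [bat(c=1) cherry(c=2) yak(c=2) grape(c=3)]
  9. access bat: HIT, count now 2. Cache: [cherry(c=2) yak(c=2) bat(c=2) grape(c=3)]
  10. access bat: HIT, count now 3. Cache: [cherry(c=2) yak(c=2) grape(c=3) bat(c=3)]
  11. access jay: MISS. Cache: [jay(c=1) cherry(c=2) yak(c=2) grape(c=3) bat(c=3)]
  12. access yak: HIT, count now 3. Cache: [jay(c=1) cherry(c=2) grape(c=3) bat(c=3) yak(c=3)]
  13. access cat: MISS. Cache: [jay(c=1) cat(c=1) cherry(c=2) grape(c=3) bat(c=3) yak(c=3)]
  14. access jay: HIT, count now 2. Cache: [cat(c=1) cherry(c=2) jay(c=2) grape(c=3) bat(c=3) yak(c=3)]
  15. access bat: HIT, count now 4. Cache: [cat(c=1) cherry(c=2) jay(c=2) grape(c=3) yak(c=3) bat(c=4)]
  16. access bat: HIT, count now 5. Cache: [cat(c=1) cherry(c=2) jay(c=2) grape(c=3) yak(c=3) bat(c=5)]
  17. access bat: HIT, count now 6. Cache: [cat(c=1) cherry(c=2) jay(c=2) grape(c=3) yak(c=3) bat(c=6)]
  18. access cherry: HIT, count now 3. Cache: [cat(c=1) jay(c=2) grape(c=3) yak(c=3) cherry(c=3) bat(c=6)]
  19. access bat: HIT, count now 7. Cache: [cat(c=1) jay(c=2) grape(c=3) yak(c=3) cherry(c=3) bat(c=7)]
  20. access berry: MISS, evict cat(c=1). Cache: [berry(c=1) jay(c=2) grape(c=3) yak(c=3) cherry(c=3) bat(c=7)]
  21. access berry: HIT, count now 2. Cache: [jay(c=2) berry(c=2) grape(c=3) yak(c=3) cherry(c=3) bat(c=7)]
  22. access cat: MISS, evict jay(c=2). Cache: [cat(c=1) berry(c=2) grape(c=3) yak(c=3) cherry(c=3) bat(c=7)]
  23. access yak: HIT, count now 4. Cache: [cat(c=1) berry(c=2) grape(c=3) cherry(c=3) yak(c=4) bat(c=7)]
  24. access grape: HIT, count now 4. Cache: [cat(c=1) berry(c=2) cherry(c=3) yak(c=4) grape(c=4) bat(c=7)]
  25. access lime: MISS, evict cat(c=1). Cache: [lime(c=1) berry(c=2) cherry(c=3) yak(c=4) grape(c=4) bat(c=7)]
  26. access berry: HIT, count now 3. Cache: [lime(c=1) cherry(c=3) berry(c=3) yak(c=4) grape(c=4) bat(c=7)]
  27. access apple: MISS, evict lime(c=1). Cache: [apple(c=1) cherry(c=3) berry(c=3) yak(c=4) grape(c=4) bat(c=7)]
  28. access apple: HIT, count now 2. Cache: [apple(c=2) cherry(c=3) berry(c=3) yak(c=4) grape(c=4) bat(c=7)]
  29. access lime: MISS, evict apple(c=2). Cache: [lime(c=1) cherry(c=3) berry(c=3) yak(c=4) grape(c=4) bat(c=7)]
  30. access apple: MISS, evict lime(c=1). Cache: [apple(c=1) cherry(c=3) berry(c=3) yak(c=4) grape(c=4) bat(c=7)]
  31. access cherry: HIT, count now 4. Cache: [apple(c=1) berry(c=3) yak(c=4) grape(c=4) cherry(c=4) bat(c=7)]
  32. access apple: HIT, count now 2. Cache: [apple(c=2) berry(c=3) yak(c=4) grape(c=4) cherry(c=4) bat(c=7)]
  33. access apple: HIT, count now 3. Cache: [berry(c=3) apple(c=3) yak(c=4) grape(c=4) cherry(c=4) bat(c=7)]
  34. access cherry: HIT, count now 5. Cache: [berry(c=3) apple(c=3) yak(c=4) grape(c=4) cherry(c=5) bat(c=7)]
Total: 22 hits, 12 misses, 6 evictions

Answer: apple bat berry cherry grape yak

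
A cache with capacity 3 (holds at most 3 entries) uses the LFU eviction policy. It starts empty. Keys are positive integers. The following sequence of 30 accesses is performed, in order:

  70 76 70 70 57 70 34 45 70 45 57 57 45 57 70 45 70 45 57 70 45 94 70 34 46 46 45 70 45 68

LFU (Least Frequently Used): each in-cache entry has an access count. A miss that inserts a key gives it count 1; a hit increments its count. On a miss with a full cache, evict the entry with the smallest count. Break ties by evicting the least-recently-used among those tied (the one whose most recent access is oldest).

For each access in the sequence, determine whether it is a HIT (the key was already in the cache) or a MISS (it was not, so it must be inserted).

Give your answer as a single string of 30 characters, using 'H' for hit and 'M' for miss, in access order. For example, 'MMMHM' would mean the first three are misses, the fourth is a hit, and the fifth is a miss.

LFU simulation (capacity=3):
  1. access 70: MISS. Cache: [70(c=1)]
  2. access 76: MISS. Cache: [70(c=1) 76(c=1)]
  3. access 70: HIT, count now 2. Cache: [76(c=1) 70(c=2)]
  4. access 70: HIT, count now 3. Cache: [76(c=1) 70(c=3)]
  5. access 57: MISS. Cache: [76(c=1) 57(c=1) 70(c=3)]
  6. access 70: HIT, count now 4. Cache: [76(c=1) 57(c=1) 70(c=4)]
  7. access 34: MISS, evict 76(c=1). Cache: [57(c=1) 34(c=1) 70(c=4)]
  8. access 45: MISS, evict 57(c=1). Cache: [34(c=1) 45(c=1) 70(c=4)]
  9. access 70: HIT, count now 5. Cache: [34(c=1) 45(c=1) 70(c=5)]
  10. access 45: HIT, count now 2. Cache: [34(c=1) 45(c=2) 70(c=5)]
  11. access 57: MISS, evict 34(c=1). Cache: [57(c=1) 45(c=2) 70(c=5)]
  12. access 57: HIT, count now 2. Cache: [45(c=2) 57(c=2) 70(c=5)]
  13. access 45: HIT, count now 3. Cache: [57(c=2) 45(c=3) 70(c=5)]
  14. access 57: HIT, count now 3. Cache: [45(c=3) 57(c=3) 70(c=5)]
  15. access 70: HIT, count now 6. Cache: [45(c=3) 57(c=3) 70(c=6)]
  16. access 45: HIT, count now 4. Cache: [57(c=3) 45(c=4) 70(c=6)]
  17. access 70: HIT, count now 7. Cache: [57(c=3) 45(c=4) 70(c=7)]
  18. access 45: HIT, count now 5. Cache: [57(c=3) 45(c=5) 70(c=7)]
  19. access 57: HIT, count now 4. Cache: [57(c=4) 45(c=5) 70(c=7)]
  20. access 70: HIT, count now 8. Cache: [57(c=4) 45(c=5) 70(c=8)]
  21. access 45: HIT, count now 6. Cache: [57(c=4) 45(c=6) 70(c=8)]
  22. access 94: MISS, evict 57(c=4). Cache: [94(c=1) 45(c=6) 70(c=8)]
  23. access 70: HIT, count now 9. Cache: [94(c=1) 45(c=6) 70(c=9)]
  24. access 34: MISS, evict 94(c=1). Cache: [34(c=1) 45(c=6) 70(c=9)]
  25. access 46: MISS, evict 34(c=1). Cache: [46(c=1) 45(c=6) 70(c=9)]
  26. access 46: HIT, count now 2. Cache: [46(c=2) 45(c=6) 70(c=9)]
  27. access 45: HIT, count now 7. Cache: [46(c=2) 45(c=7) 70(c=9)]
  28. access 70: HIT, count now 10. Cache: [46(c=2) 45(c=7) 70(c=10)]
  29. access 45: HIT, count now 8. Cache: [46(c=2) 45(c=8) 70(c=10)]
  30. access 68: MISS, evict 46(c=2). Cache: [68(c=1) 45(c=8) 70(c=10)]
Total: 20 hits, 10 misses, 7 evictions

Answer: MMHHMHMMHHMHHHHHHHHHHMHMMHHHHM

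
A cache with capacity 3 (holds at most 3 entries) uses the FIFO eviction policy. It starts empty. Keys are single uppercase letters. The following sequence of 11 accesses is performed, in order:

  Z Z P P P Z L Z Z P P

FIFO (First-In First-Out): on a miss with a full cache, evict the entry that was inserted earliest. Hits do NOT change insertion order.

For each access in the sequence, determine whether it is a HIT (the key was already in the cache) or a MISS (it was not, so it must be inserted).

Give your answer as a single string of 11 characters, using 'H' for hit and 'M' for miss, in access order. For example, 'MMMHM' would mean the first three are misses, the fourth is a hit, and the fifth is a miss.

Answer: MHMHHHMHHHH

Derivation:
FIFO simulation (capacity=3):
  1. access Z: MISS. Cache (old->new): [Z]
  2. access Z: HIT. Cache (old->new): [Z]
  3. access P: MISS. Cache (old->new): [Z P]
  4. access P: HIT. Cache (old->new): [Z P]
  5. access P: HIT. Cache (old->new): [Z P]
  6. access Z: HIT. Cache (old->new): [Z P]
  7. access L: MISS. Cache (old->new): [Z P L]
  8. access Z: HIT. Cache (old->new): [Z P L]
  9. access Z: HIT. Cache (old->new): [Z P L]
  10. access P: HIT. Cache (old->new): [Z P L]
  11. access P: HIT. Cache (old->new): [Z P L]
Total: 8 hits, 3 misses, 0 evictions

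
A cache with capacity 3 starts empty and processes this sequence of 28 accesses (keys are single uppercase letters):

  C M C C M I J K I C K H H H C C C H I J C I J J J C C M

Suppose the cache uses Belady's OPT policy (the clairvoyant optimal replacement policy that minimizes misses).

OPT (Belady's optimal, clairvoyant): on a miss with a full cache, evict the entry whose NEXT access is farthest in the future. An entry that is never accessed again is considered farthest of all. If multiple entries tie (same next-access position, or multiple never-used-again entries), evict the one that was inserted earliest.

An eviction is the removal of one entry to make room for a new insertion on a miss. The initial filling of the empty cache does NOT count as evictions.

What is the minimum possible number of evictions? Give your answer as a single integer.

Answer: 5

Derivation:
OPT (Belady) simulation (capacity=3):
  1. access C: MISS. Cache: [C]
  2. access M: MISS. Cache: [C M]
  3. access C: HIT. Next use of C: step 4. Cache: [C M]
  4. access C: HIT. Next use of C: step 10. Cache: [C M]
  5. access M: HIT. Next use of M: step 28. Cache: [C M]
  6. access I: MISS. Cache: [C M I]
  7. access J: MISS, evict M (next use: step 28). Cache: [C I J]
  8. access K: MISS, evict J (next use: step 20). Cache: [C I K]
  9. access I: HIT. Next use of I: step 19. Cache: [C I K]
  10. access C: HIT. Next use of C: step 15. Cache: [C I K]
  11. access K: HIT. Next use of K: never. Cache: [C I K]
  12. access H: MISS, evict K (next use: never). Cache: [C I H]
  13. access H: HIT. Next use of H: step 14. Cache: [C I H]
  14. access H: HIT. Next use of H: step 18. Cache: [C I H]
  15. access C: HIT. Next use of C: step 16. Cache: [C I H]
  16. access C: HIT. Next use of C: step 17. Cache: [C I H]
  17. access C: HIT. Next use of C: step 21. Cache: [C I H]
  18. access H: HIT. Next use of H: never. Cache: [C I H]
  19. access I: HIT. Next use of I: step 22. Cache: [C I H]
  20. access J: MISS, evict H (next use: never). Cache: [C I J]
  21. access C: HIT. Next use of C: step 26. Cache: [C I J]
  22. access I: HIT. Next use of I: never. Cache: [C I J]
  23. access J: HIT. Next use of J: step 24. Cache: [C I J]
  24. access J: HIT. Next use of J: step 25. Cache: [C I J]
  25. access J: HIT. Next use of J: never. Cache: [C I J]
  26. access C: HIT. Next use of C: step 27. Cache: [C I J]
  27. access C: HIT. Next use of C: never. Cache: [C I J]
  28. access M: MISS, evict C (next use: never). Cache: [I J M]
Total: 20 hits, 8 misses, 5 evictions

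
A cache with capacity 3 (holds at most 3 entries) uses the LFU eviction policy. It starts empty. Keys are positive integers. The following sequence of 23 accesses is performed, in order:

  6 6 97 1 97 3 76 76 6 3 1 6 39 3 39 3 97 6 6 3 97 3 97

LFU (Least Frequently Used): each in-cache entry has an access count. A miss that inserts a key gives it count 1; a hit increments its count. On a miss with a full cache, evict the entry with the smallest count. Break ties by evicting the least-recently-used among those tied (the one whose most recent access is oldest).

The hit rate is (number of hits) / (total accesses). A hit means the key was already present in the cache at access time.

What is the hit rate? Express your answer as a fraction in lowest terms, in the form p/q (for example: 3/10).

Answer: 7/23

Derivation:
LFU simulation (capacity=3):
  1. access 6: MISS. Cache: [6(c=1)]
  2. access 6: HIT, count now 2. Cache: [6(c=2)]
  3. access 97: MISS. Cache: [97(c=1) 6(c=2)]
  4. access 1: MISS. Cache: [97(c=1) 1(c=1) 6(c=2)]
  5. access 97: HIT, count now 2. Cache: [1(c=1) 6(c=2) 97(c=2)]
  6. access 3: MISS, evict 1(c=1). Cache: [3(c=1) 6(c=2) 97(c=2)]
  7. access 76: MISS, evict 3(c=1). Cache: [76(c=1) 6(c=2) 97(c=2)]
  8. access 76: HIT, count now 2. Cache: [6(c=2) 97(c=2) 76(c=2)]
  9. access 6: HIT, count now 3. Cache: [97(c=2) 76(c=2) 6(c=3)]
  10. access 3: MISS, evict 97(c=2). Cache: [3(c=1) 76(c=2) 6(c=3)]
  11. access 1: MISS, evict 3(c=1). Cache: [1(c=1) 76(c=2) 6(c=3)]
  12. access 6: HIT, count now 4. Cache: [1(c=1) 76(c=2) 6(c=4)]
  13. access 39: MISS, evict 1(c=1). Cache: [39(c=1) 76(c=2) 6(c=4)]
  14. access 3: MISS, evict 39(c=1). Cache: [3(c=1) 76(c=2) 6(c=4)]
  15. access 39: MISS, evict 3(c=1). Cache: [39(c=1) 76(c=2) 6(c=4)]
  16. access 3: MISS, evict 39(c=1). Cache: [3(c=1) 76(c=2) 6(c=4)]
  17. access 97: MISS, evict 3(c=1). Cache: [97(c=1) 76(c=2) 6(c=4)]
  18. access 6: HIT, count now 5. Cache: [97(c=1) 76(c=2) 6(c=5)]
  19. access 6: HIT, count now 6. Cache: [97(c=1) 76(c=2) 6(c=6)]
  20. access 3: MISS, evict 97(c=1). Cache: [3(c=1) 76(c=2) 6(c=6)]
  21. access 97: MISS, evict 3(c=1). Cache: [97(c=1) 76(c=2) 6(c=6)]
  22. access 3: MISS, evict 97(c=1). Cache: [3(c=1) 76(c=2) 6(c=6)]
  23. access 97: MISS, evict 3(c=1). Cache: [97(c=1) 76(c=2) 6(c=6)]
Total: 7 hits, 16 misses, 13 evictions

Hit rate = 7/23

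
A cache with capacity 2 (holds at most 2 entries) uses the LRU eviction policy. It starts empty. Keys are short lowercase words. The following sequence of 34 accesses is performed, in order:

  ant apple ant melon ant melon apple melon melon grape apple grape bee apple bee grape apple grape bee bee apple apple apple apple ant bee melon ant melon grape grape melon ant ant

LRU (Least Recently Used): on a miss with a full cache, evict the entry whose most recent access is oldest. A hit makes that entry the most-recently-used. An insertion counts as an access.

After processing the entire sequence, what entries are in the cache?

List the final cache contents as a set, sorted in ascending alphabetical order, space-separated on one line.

LRU simulation (capacity=2):
  1. access ant: MISS. Cache (LRU->MRU): [ant]
  2. access apple: MISS. Cache (LRU->MRU): [ant apple]
  3. access ant: HIT. Cache (LRU->MRU): [apple ant]
  4. access melon: MISS, evict apple. Cache (LRU->MRU): [ant melon]
  5. access ant: HIT. Cache (LRU->MRU): [melon ant]
  6. access melon: HIT. Cache (LRU->MRU): [ant melon]
  7. access apple: MISS, evict ant. Cache (LRU->MRU): [melon apple]
  8. access melon: HIT. Cache (LRU->MRU): [apple melon]
  9. access melon: HIT. Cache (LRU->MRU): [apple melon]
  10. access grape: MISS, evict apple. Cache (LRU->MRU): [melon grape]
  11. access apple: MISS, evict melon. Cache (LRU->MRU): [grape apple]
  12. access grape: HIT. Cache (LRU->MRU): [apple grape]
  13. access bee: MISS, evict apple. Cache (LRU->MRU): [grape bee]
  14. access apple: MISS, evict grape. Cache (LRU->MRU): [bee apple]
  15. access bee: HIT. Cache (LRU->MRU): [apple bee]
  16. access grape: MISS, evict apple. Cache (LRU->MRU): [bee grape]
  17. access apple: MISS, evict bee. Cache (LRU->MRU): [grape apple]
  18. access grape: HIT. Cache (LRU->MRU): [apple grape]
  19. access bee: MISS, evict apple. Cache (LRU->MRU): [grape bee]
  20. access bee: HIT. Cache (LRU->MRU): [grape bee]
  21. access apple: MISS, evict grape. Cache (LRU->MRU): [bee apple]
  22. access apple: HIT. Cache (LRU->MRU): [bee apple]
  23. access apple: HIT. Cache (LRU->MRU): [bee apple]
  24. access apple: HIT. Cache (LRU->MRU): [bee apple]
  25. access ant: MISS, evict bee. Cache (LRU->MRU): [apple ant]
  26. access bee: MISS, evict apple. Cache (LRU->MRU): [ant bee]
  27. access melon: MISS, evict ant. Cache (LRU->MRU): [bee melon]
  28. access ant: MISS, evict bee. Cache (LRU->MRU): [melon ant]
  29. access melon: HIT. Cache (LRU->MRU): [ant melon]
  30. access grape: MISS, evict ant. Cache (LRU->MRU): [melon grape]
  31. access grape: HIT. Cache (LRU->MRU): [melon grape]
  32. access melon: HIT. Cache (LRU->MRU): [grape melon]
  33. access ant: MISS, evict grape. Cache (LRU->MRU): [melon ant]
  34. access ant: HIT. Cache (LRU->MRU): [melon ant]
Total: 16 hits, 18 misses, 16 evictions

Answer: ant melon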